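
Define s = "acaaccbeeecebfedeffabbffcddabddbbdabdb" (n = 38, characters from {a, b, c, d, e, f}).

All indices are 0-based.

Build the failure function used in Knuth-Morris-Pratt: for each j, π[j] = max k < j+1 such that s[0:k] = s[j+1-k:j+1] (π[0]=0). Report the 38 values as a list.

[0, 0, 1, 1, 2, 0, 0, 0, 0, 0, 0, 0, 0, 0, 0, 0, 0, 0, 0, 1, 0, 0, 0, 0, 0, 0, 0, 1, 0, 0, 0, 0, 0, 0, 1, 0, 0, 0]

π[0] = 0
j=1 s[j]='c': π[1]=0 (border '')
j=2 s[j]='a': π[2]=1 (border 'a')
j=3 s[j]='a': k: 1→0; π[3]=1 (border 'a')
j=4 s[j]='c': π[4]=2 (border 'ac')
j=5 s[j]='c': k: 2→0; π[5]=0 (border '')
j=6 s[j]='b': π[6]=0 (border '')
j=7 s[j]='e': π[7]=0 (border '')
j=8 s[j]='e': π[8]=0 (border '')
j=9 s[j]='e': π[9]=0 (border '')
j=10 s[j]='c': π[10]=0 (border '')
j=11 s[j]='e': π[11]=0 (border '')
j=12 s[j]='b': π[12]=0 (border '')
j=13 s[j]='f': π[13]=0 (border '')
j=14 s[j]='e': π[14]=0 (border '')
j=15 s[j]='d': π[15]=0 (border '')
j=16 s[j]='e': π[16]=0 (border '')
j=17 s[j]='f': π[17]=0 (border '')
j=18 s[j]='f': π[18]=0 (border '')
j=19 s[j]='a': π[19]=1 (border 'a')
j=20 s[j]='b': k: 1→0; π[20]=0 (border '')
j=21 s[j]='b': π[21]=0 (border '')
j=22 s[j]='f': π[22]=0 (border '')
j=23 s[j]='f': π[23]=0 (border '')
j=24 s[j]='c': π[24]=0 (border '')
j=25 s[j]='d': π[25]=0 (border '')
j=26 s[j]='d': π[26]=0 (border '')
j=27 s[j]='a': π[27]=1 (border 'a')
j=28 s[j]='b': k: 1→0; π[28]=0 (border '')
j=29 s[j]='d': π[29]=0 (border '')
j=30 s[j]='d': π[30]=0 (border '')
j=31 s[j]='b': π[31]=0 (border '')
j=32 s[j]='b': π[32]=0 (border '')
j=33 s[j]='d': π[33]=0 (border '')
j=34 s[j]='a': π[34]=1 (border 'a')
j=35 s[j]='b': k: 1→0; π[35]=0 (border '')
j=36 s[j]='d': π[36]=0 (border '')
j=37 s[j]='b': π[37]=0 (border '')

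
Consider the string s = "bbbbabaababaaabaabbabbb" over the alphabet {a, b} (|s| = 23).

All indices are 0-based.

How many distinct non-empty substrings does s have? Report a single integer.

sorted suffixes:
  #0 SA[0]=11  'aaabaabbabbb'
  #1 SA[1]=12  'aabaabbabbb'
  #2 SA[2]=6  'aababaaabaabbabbb'
  #3 SA[3]=15  'aabbabbb'
  #4 SA[4]=9  'abaaabaabbabbb'
  #5 SA[5]=4  'abaababaaabaabbabbb'
  #6 SA[6]=13  'abaabbabbb'
  #7 SA[7]=7  'ababaaabaabbabbb'
  #8 SA[8]=16  'abbabbb'
  #9 SA[9]=19  'abbb'
  #10 SA[10]=22  'b'
  #11 SA[11]=10  'baaabaabbabbb'
  #12 SA[12]=5  'baababaaabaabbabbb'
  #13 SA[13]=14  'baabbabbb'
  #14 SA[14]=8  'babaaabaabbabbb'
  #15 SA[15]=3  'babaababaaabaabbabbb'
  #16 SA[16]=18  'babbb'
  #17 SA[17]=21  'bb'
  #18 SA[18]=2  'bbabaababaaabaabbabbb'
  #19 SA[19]=17  'bbabbb'
  #20 SA[20]=20  'bbb'
  #21 SA[21]=1  'bbbabaababaaabaabbabbb'
  #22 SA[22]=0  'bbbbabaababaaabaabbabbb'

SA = [11, 12, 6, 15, 9, 4, 13, 7, 16, 19, 22, 10, 5, 14, 8, 3, 18, 21, 2, 17, 20, 1, 0]
i: (SA[i-1],SA[i]) lcp shared
  1: (11,12) 2 'aa'
  2: (12,6) 4 'aaba'
  3: (6,15) 3 'aab'
  4: (15,9) 1 'a'
  5: (9,4) 4 'abaa'
  6: (4,13) 5 'abaab'
  7: (13,7) 3 'aba'
  8: (7,16) 2 'ab'
  9: (16,19) 3 'abb'
  10: (19,22) 0 ''
  11: (22,10) 1 'b'
  12: (10,5) 3 'baa'
  13: (5,14) 4 'baab'
  14: (14,8) 2 'ba'
  15: (8,3) 5 'babaa'
  16: (3,18) 3 'bab'
  17: (18,21) 1 'b'
  18: (21,2) 2 'bb'
  19: (2,17) 4 'bbab'
  20: (17,20) 2 'bb'
  21: (20,1) 3 'bbb'
  22: (1,0) 3 'bbb'

n(n+1)/2 = 23·24/2 = 276
Σ LCP = 0 + 2 + 4 + 3 + 1 + 4 + 5 + 3 + 2 + 3 + 0 + 1 + 3 + 4 + 2 + 5 + 3 + 1 + 2 + 4 + 2 + 3 + 3 = 60
distinct = 276 − 60 = 216

216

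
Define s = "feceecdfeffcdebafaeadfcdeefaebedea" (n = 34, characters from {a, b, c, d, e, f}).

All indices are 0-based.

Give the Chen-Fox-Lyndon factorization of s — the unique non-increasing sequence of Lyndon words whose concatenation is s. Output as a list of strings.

["f", "e", "cee", "cdfeff", "cde", "b", "af", "ae", "adfcdeefaebede", "a"]

emit factor 1: 'f' (i=0, period=1)
emit factor 2: 'e' (i=1, period=1)
emit factor 3: 'cee' (i=2, period=3)
emit factor 4: 'cdfeff' (i=5, period=6)
emit factor 5: 'cde' (i=11, period=3)
emit factor 6: 'b' (i=14, period=1)
emit factor 7: 'af' (i=15, period=2)
emit factor 8: 'ae' (i=17, period=2)
emit factor 9: 'adfcdeefaebede' (i=19, period=14)
emit factor 10: 'a' (i=33, period=1)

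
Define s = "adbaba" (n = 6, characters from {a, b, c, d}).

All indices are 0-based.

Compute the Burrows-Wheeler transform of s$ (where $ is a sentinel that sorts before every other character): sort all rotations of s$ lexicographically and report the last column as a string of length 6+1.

rank  rotation last
    0  $adbaba  a
    1  a$adbab  b
    2  aba$adb  b
    3  adbaba$  $
    4  ba$adba  a
    5  baba$ad  d
    6  dbaba$a  a

abb$ada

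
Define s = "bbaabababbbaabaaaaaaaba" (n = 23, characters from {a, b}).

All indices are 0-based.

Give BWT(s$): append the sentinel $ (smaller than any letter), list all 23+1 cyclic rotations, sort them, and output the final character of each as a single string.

abbaaaaabbaaabbaabbaab$a

rank  rotation                  last
    0  $bbaabababbbaabaaaaaaaba  a
    1  a$bbaabababbbaabaaaaaaab  b
    2  aaaaaaaba$bbaabababbbaab  b
    3  aaaaaaba$bbaabababbbaaba  a
    4  aaaaaba$bbaabababbbaabaa  a
    5  aaaaba$bbaabababbbaabaaa  a
    6  aaaba$bbaabababbbaabaaaa  a
    7  aaba$bbaabababbbaabaaaaa  a
    8  aabaaaaaaaba$bbaabababbb  b
    9  aabababbbaabaaaaaaaba$bb  b
   10  aba$bbaabababbbaabaaaaaa  a
   11  abaaaaaaaba$bbaabababbba  a
   12  abababbbaabaaaaaaaba$bba  a
   13  ababbbaabaaaaaaaba$bbaab  b
   14  abbbaabaaaaaaaba$bbaabab  b
   15  ba$bbaabababbbaabaaaaaaa  a
   16  baaaaaaaba$bbaabababbbaa  a
   17  baabaaaaaaaba$bbaabababb  b
   18  baabababbbaabaaaaaaaba$b  b
   19  bababbbaabaaaaaaaba$bbaa  a
   20  babbbaabaaaaaaaba$bbaaba  a
   21  bbaabaaaaaaaba$bbaababab  b
   22  bbaabababbbaabaaaaaaaba$  $
   23  bbbaabaaaaaaaba$bbaababa  a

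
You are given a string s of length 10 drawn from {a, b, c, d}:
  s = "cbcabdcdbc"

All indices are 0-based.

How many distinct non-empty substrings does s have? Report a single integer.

48

rank→(start, suffix):
  0 → (3, 'abdcdbc')
  1 → (8, 'bc')
  2 → (1, 'bcabdcdbc')
  3 → (4, 'bdcdbc')
  4 → (9, 'c')
  5 → (2, 'cabdcdbc')
  6 → (0, 'cbcabdcdbc')
  7 → (6, 'cdbc')
  8 → (7, 'dbc')
  9 → (5, 'dcdbc')

SA = [3, 8, 1, 4, 9, 2, 0, 6, 7, 5]
i: (SA[i-1],SA[i]) lcp shared
  1: (3,8) 0 ''
  2: (8,1) 2 'bc'
  3: (1,4) 1 'b'
  4: (4,9) 0 ''
  5: (9,2) 1 'c'
  6: (2,0) 1 'c'
  7: (0,6) 1 'c'
  8: (6,7) 0 ''
  9: (7,5) 1 'd'

n(n+1)/2 = 10·11/2 = 55
Σ LCP = 0 + 0 + 2 + 1 + 0 + 1 + 1 + 1 + 0 + 1 = 7
distinct = 55 − 7 = 48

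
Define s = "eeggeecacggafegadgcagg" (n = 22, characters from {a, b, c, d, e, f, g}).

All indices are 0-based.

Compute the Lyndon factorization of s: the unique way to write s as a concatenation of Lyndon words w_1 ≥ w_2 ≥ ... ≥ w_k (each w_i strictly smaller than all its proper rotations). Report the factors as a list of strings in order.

["eegg", "e", "e", "c", "acggafegadgcagg"]

emit factor 1: 'eegg' (i=0, period=4)
emit factor 2: 'e' (i=4, period=1)
emit factor 3: 'e' (i=5, period=1)
emit factor 4: 'c' (i=6, period=1)
emit factor 5: 'acggafegadgcagg' (i=7, period=15)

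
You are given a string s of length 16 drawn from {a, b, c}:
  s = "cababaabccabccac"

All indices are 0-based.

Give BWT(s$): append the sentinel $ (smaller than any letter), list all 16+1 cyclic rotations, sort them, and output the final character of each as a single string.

rank  rotation           last
    0  $cababaabccabccac  c
    1  aabccabccac$cabab  b
    2  abaabccabccac$cab  b
    3  ababaabccabccac$c  c
    4  abccabccac$cababa  a
    5  abccac$cababaabcc  c
    6  ac$cababaabccabcc  c
    7  baabccabccac$caba  a
    8  babaabccabccac$ca  a
    9  bccabccac$cababaa  a
   10  bccac$cababaabcca  a
   11  c$cababaabccabcca  a
   12  cababaabccabccac$  $
   13  cabccac$cababaabc  c
   14  cac$cababaabccabc  c
   15  ccabccac$cababaab  b
   16  ccac$cababaabccab  b

cbbcaccaaaaa$ccbb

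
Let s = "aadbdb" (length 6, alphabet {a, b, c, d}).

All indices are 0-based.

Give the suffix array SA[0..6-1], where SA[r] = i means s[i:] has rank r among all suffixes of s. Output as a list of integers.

[0, 1, 5, 3, 4, 2]

rank | idx | suffix
   0 |   0 | aadbdb
   1 |   1 | adbdb
   2 |   5 | b
   3 |   3 | bdb
   4 |   4 | db
   5 |   2 | dbdb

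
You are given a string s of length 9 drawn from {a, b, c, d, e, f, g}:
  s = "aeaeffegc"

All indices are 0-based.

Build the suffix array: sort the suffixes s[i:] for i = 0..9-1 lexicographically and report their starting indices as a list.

[0, 2, 8, 1, 3, 6, 5, 4, 7]

sorted suffixes:
  #0 SA[0]=0  'aeaeffegc'
  #1 SA[1]=2  'aeffegc'
  #2 SA[2]=8  'c'
  #3 SA[3]=1  'eaeffegc'
  #4 SA[4]=3  'effegc'
  #5 SA[5]=6  'egc'
  #6 SA[6]=5  'fegc'
  #7 SA[7]=4  'ffegc'
  #8 SA[8]=7  'gc'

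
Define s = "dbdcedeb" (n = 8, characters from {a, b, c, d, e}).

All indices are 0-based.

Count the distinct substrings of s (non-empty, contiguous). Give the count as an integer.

sorted suffixes:
  #0 SA[0]=7  'b'
  #1 SA[1]=1  'bdcedeb'
  #2 SA[2]=3  'cedeb'
  #3 SA[3]=0  'dbdcedeb'
  #4 SA[4]=2  'dcedeb'
  #5 SA[5]=5  'deb'
  #6 SA[6]=6  'eb'
  #7 SA[7]=4  'edeb'

SA = [7, 1, 3, 0, 2, 5, 6, 4]
rank  pair      lcp
   1  s[7:],s[1:]  1  'b'
   2  s[1:],s[3:]  0  ''
   3  s[3:],s[0:]  0  ''
   4  s[0:],s[2:]  1  'd'
   5  s[2:],s[5:]  1  'd'
   6  s[5:],s[6:]  0  ''
   7  s[6:],s[4:]  1  'e'

n(n+1)/2 = 8·9/2 = 36
Σ LCP = 0 + 1 + 0 + 0 + 1 + 1 + 0 + 1 = 4
distinct = 36 − 4 = 32

32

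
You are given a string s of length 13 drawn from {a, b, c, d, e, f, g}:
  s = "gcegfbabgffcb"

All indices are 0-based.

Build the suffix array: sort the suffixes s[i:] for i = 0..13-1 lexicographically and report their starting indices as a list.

[6, 12, 5, 7, 11, 1, 2, 4, 10, 9, 0, 3, 8]

rank→(start, suffix):
  0 → (6, 'abgffcb')
  1 → (12, 'b')
  2 → (5, 'babgffcb')
  3 → (7, 'bgffcb')
  4 → (11, 'cb')
  5 → (1, 'cegfbabgffcb')
  6 → (2, 'egfbabgffcb')
  7 → (4, 'fbabgffcb')
  8 → (10, 'fcb')
  9 → (9, 'ffcb')
  10 → (0, 'gcegfbabgffcb')
  11 → (3, 'gfbabgffcb')
  12 → (8, 'gffcb')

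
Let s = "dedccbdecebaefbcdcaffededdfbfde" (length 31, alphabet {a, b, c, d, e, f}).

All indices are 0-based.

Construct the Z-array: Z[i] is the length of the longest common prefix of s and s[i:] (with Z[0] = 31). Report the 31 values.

[31, 0, 1, 0, 0, 0, 2, 0, 0, 0, 0, 0, 0, 0, 0, 0, 1, 0, 0, 0, 0, 0, 3, 0, 1, 1, 0, 0, 0, 2, 0]

Z[0]=31
i=1: fresh scan; Z[1]=0
i=2: fresh scan; Z[2]=1 grow→box=[2,3)
i=3: fresh scan; Z[3]=0
i=4: fresh scan; Z[4]=0
i=5: fresh scan; Z[5]=0
i=6: fresh scan; Z[6]=2 grow→box=[6,8)
i=7: min(r-i=1, Z[1]=0)=0; Z[7]=0
i=8: fresh scan; Z[8]=0
i=9: fresh scan; Z[9]=0
i=10: fresh scan; Z[10]=0
i=11: fresh scan; Z[11]=0
i=12: fresh scan; Z[12]=0
i=13: fresh scan; Z[13]=0
i=14: fresh scan; Z[14]=0
i=15: fresh scan; Z[15]=0
i=16: fresh scan; Z[16]=1 grow→box=[16,17)
i=17: fresh scan; Z[17]=0
i=18: fresh scan; Z[18]=0
i=19: fresh scan; Z[19]=0
i=20: fresh scan; Z[20]=0
i=21: fresh scan; Z[21]=0
i=22: fresh scan; Z[22]=3 grow→box=[22,25)
i=23: min(r-i=2, Z[1]=0)=0; Z[23]=0
i=24: min(r-i=1, Z[2]=1)=1; Z[24]=1
i=25: fresh scan; Z[25]=1 grow→box=[25,26)
i=26: fresh scan; Z[26]=0
i=27: fresh scan; Z[27]=0
i=28: fresh scan; Z[28]=0
i=29: fresh scan; Z[29]=2 grow→box=[29,31)
i=30: min(r-i=1, Z[1]=0)=0; Z[30]=0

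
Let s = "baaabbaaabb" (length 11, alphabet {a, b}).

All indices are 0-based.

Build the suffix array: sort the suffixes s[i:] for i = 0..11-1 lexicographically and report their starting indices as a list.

[6, 1, 7, 2, 8, 3, 10, 5, 0, 9, 4]

rank→(start, suffix):
  0 → (6, 'aaabb')
  1 → (1, 'aaabbaaabb')
  2 → (7, 'aabb')
  3 → (2, 'aabbaaabb')
  4 → (8, 'abb')
  5 → (3, 'abbaaabb')
  6 → (10, 'b')
  7 → (5, 'baaabb')
  8 → (0, 'baaabbaaabb')
  9 → (9, 'bb')
  10 → (4, 'bbaaabb')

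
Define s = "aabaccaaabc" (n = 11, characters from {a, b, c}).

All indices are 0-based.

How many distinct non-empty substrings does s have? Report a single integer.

rank | idx | suffix
   0 |   6 | aaabc
   1 |   0 | aabaccaaabc
   2 |   7 | aabc
   3 |   1 | abaccaaabc
   4 |   8 | abc
   5 |   3 | accaaabc
   6 |   2 | baccaaabc
   7 |   9 | bc
   8 |  10 | c
   9 |   5 | caaabc
  10 |   4 | ccaaabc

SA = [6, 0, 7, 1, 8, 3, 2, 9, 10, 5, 4]
i: (SA[i-1],SA[i]) lcp shared
  1: (6,0) 2 'aa'
  2: (0,7) 3 'aab'
  3: (7,1) 1 'a'
  4: (1,8) 2 'ab'
  5: (8,3) 1 'a'
  6: (3,2) 0 ''
  7: (2,9) 1 'b'
  8: (9,10) 0 ''
  9: (10,5) 1 'c'
  10: (5,4) 1 'c'

n(n+1)/2 = 11·12/2 = 66
Σ LCP = 0 + 2 + 3 + 1 + 2 + 1 + 0 + 1 + 0 + 1 + 1 = 12
distinct = 66 − 12 = 54

54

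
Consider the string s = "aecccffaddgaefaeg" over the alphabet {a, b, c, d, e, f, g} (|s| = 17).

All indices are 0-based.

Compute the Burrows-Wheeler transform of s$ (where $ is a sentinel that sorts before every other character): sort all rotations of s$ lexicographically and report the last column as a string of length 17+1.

rank  rotation            last
    0  $aecccffaddgaefaeg  g
    1  addgaefaeg$aecccff  f
    2  aecccffaddgaefaeg$  $
    3  aefaeg$aecccffaddg  g
    4  aeg$aecccffaddgaef  f
    5  cccffaddgaefaeg$ae  e
    6  ccffaddgaefaeg$aec  c
    7  cffaddgaefaeg$aecc  c
    8  ddgaefaeg$aecccffa  a
    9  dgaefaeg$aecccffad  d
   10  ecccffaddgaefaeg$a  a
   11  efaeg$aecccffaddga  a
   12  eg$aecccffaddgaefa  a
   13  faddgaefaeg$aecccf  f
   14  faeg$aecccffaddgae  e
   15  ffaddgaefaeg$aeccc  c
   16  g$aecccffaddgaefae  e
   17  gaefaeg$aecccffadd  d

gf$gfeccadaaafeced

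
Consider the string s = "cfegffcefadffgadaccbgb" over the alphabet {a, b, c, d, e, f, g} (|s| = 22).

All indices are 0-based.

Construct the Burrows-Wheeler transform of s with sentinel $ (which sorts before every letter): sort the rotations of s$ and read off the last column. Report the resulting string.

rank  rotation                 last
    0  $cfegffcefadffgadaccbgb  b
    1  accbgb$cfegffcefadffgad  d
    2  adaccbgb$cfegffcefadffg  g
    3  adffgadaccbgb$cfegffcef  f
    4  b$cfegffcefadffgadaccbg  g
    5  bgb$cfegffcefadffgadacc  c
    6  cbgb$cfegffcefadffgadac  c
    7  ccbgb$cfegffcefadffgada  a
    8  cefadffgadaccbgb$cfegff  f
    9  cfegffcefadffgadaccbgb$  $
   10  daccbgb$cfegffcefadffga  a
   11  dffgadaccbgb$cfegffcefa  a
   12  efadffgadaccbgb$cfegffc  c
   13  egffcefadffgadaccbgb$cf  f
   14  fadffgadaccbgb$cfegffce  e
   15  fcefadffgadaccbgb$cfegf  f
   16  fegffcefadffgadaccbgb$c  c
   17  ffcefadffgadaccbgb$cfeg  g
   18  ffgadaccbgb$cfegffcefad  d
   19  fgadaccbgb$cfegffcefadf  f
   20  gadaccbgb$cfegffcefadff  f
   21  gb$cfegffcefadffgadaccb  b
   22  gffcefadffgadaccbgb$cfe  e

bdgfgccaf$aacfefcgdffbe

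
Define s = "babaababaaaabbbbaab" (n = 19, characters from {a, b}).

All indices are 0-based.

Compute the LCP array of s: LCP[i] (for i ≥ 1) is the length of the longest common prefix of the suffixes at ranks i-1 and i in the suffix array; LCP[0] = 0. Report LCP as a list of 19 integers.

sorted suffixes:
  #0 SA[0]=8  'aaaabbbbaab'
  #1 SA[1]=9  'aaabbbbaab'
  #2 SA[2]=16  'aab'
  #3 SA[3]=3  'aababaaaabbbbaab'
  #4 SA[4]=10  'aabbbbaab'
  #5 SA[5]=17  'ab'
  #6 SA[6]=6  'abaaaabbbbaab'
  #7 SA[7]=1  'abaababaaaabbbbaab'
  #8 SA[8]=4  'ababaaaabbbbaab'
  #9 SA[9]=11  'abbbbaab'
  #10 SA[10]=18  'b'
  #11 SA[11]=7  'baaaabbbbaab'
  #12 SA[12]=15  'baab'
  #13 SA[13]=2  'baababaaaabbbbaab'
  #14 SA[14]=5  'babaaaabbbbaab'
  #15 SA[15]=0  'babaababaaaabbbbaab'
  #16 SA[16]=14  'bbaab'
  #17 SA[17]=13  'bbbaab'
  #18 SA[18]=12  'bbbbaab'

SA = [8, 9, 16, 3, 10, 17, 6, 1, 4, 11, 18, 7, 15, 2, 5, 0, 14, 13, 12]
[i] adj suffixes → lcp
  [1] 8/9 → 3 ('aaa')
  [2] 9/16 → 2 ('aa')
  [3] 16/3 → 3 ('aab')
  [4] 3/10 → 3 ('aab')
  [5] 10/17 → 1 ('a')
  [6] 17/6 → 2 ('ab')
  [7] 6/1 → 4 ('abaa')
  [8] 1/4 → 3 ('aba')
  [9] 4/11 → 2 ('ab')
  [10] 11/18 → 0 ('')
  [11] 18/7 → 1 ('b')
  [12] 7/15 → 3 ('baa')
  [13] 15/2 → 4 ('baab')
  [14] 2/5 → 2 ('ba')
  [15] 5/0 → 5 ('babaa')
  [16] 0/14 → 1 ('b')
  [17] 14/13 → 2 ('bb')
  [18] 13/12 → 3 ('bbb')

[0, 3, 2, 3, 3, 1, 2, 4, 3, 2, 0, 1, 3, 4, 2, 5, 1, 2, 3]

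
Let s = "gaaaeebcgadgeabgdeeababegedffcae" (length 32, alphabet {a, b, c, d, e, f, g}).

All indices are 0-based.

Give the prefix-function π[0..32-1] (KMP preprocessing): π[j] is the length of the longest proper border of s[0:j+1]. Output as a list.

[0, 0, 0, 0, 0, 0, 0, 0, 1, 2, 0, 1, 0, 0, 0, 1, 0, 0, 0, 0, 0, 0, 0, 0, 1, 0, 0, 0, 0, 0, 0, 0]

π[0] = 0
j=1 s[j]='a': π[1]=0 (border '')
j=2 s[j]='a': π[2]=0 (border '')
j=3 s[j]='a': π[3]=0 (border '')
j=4 s[j]='e': π[4]=0 (border '')
j=5 s[j]='e': π[5]=0 (border '')
j=6 s[j]='b': π[6]=0 (border '')
j=7 s[j]='c': π[7]=0 (border '')
j=8 s[j]='g': π[8]=1 (border 'g')
j=9 s[j]='a': π[9]=2 (border 'ga')
j=10 s[j]='d': k: 2→0; π[10]=0 (border '')
j=11 s[j]='g': π[11]=1 (border 'g')
j=12 s[j]='e': k: 1→0; π[12]=0 (border '')
j=13 s[j]='a': π[13]=0 (border '')
j=14 s[j]='b': π[14]=0 (border '')
j=15 s[j]='g': π[15]=1 (border 'g')
j=16 s[j]='d': k: 1→0; π[16]=0 (border '')
j=17 s[j]='e': π[17]=0 (border '')
j=18 s[j]='e': π[18]=0 (border '')
j=19 s[j]='a': π[19]=0 (border '')
j=20 s[j]='b': π[20]=0 (border '')
j=21 s[j]='a': π[21]=0 (border '')
j=22 s[j]='b': π[22]=0 (border '')
j=23 s[j]='e': π[23]=0 (border '')
j=24 s[j]='g': π[24]=1 (border 'g')
j=25 s[j]='e': k: 1→0; π[25]=0 (border '')
j=26 s[j]='d': π[26]=0 (border '')
j=27 s[j]='f': π[27]=0 (border '')
j=28 s[j]='f': π[28]=0 (border '')
j=29 s[j]='c': π[29]=0 (border '')
j=30 s[j]='a': π[30]=0 (border '')
j=31 s[j]='e': π[31]=0 (border '')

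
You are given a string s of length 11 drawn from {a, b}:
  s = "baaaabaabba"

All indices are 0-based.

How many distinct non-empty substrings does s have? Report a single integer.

sorted suffixes:
  #0 SA[0]=10  'a'
  #1 SA[1]=1  'aaaabaabba'
  #2 SA[2]=2  'aaabaabba'
  #3 SA[3]=3  'aabaabba'
  #4 SA[4]=6  'aabba'
  #5 SA[5]=4  'abaabba'
  #6 SA[6]=7  'abba'
  #7 SA[7]=9  'ba'
  #8 SA[8]=0  'baaaabaabba'
  #9 SA[9]=5  'baabba'
  #10 SA[10]=8  'bba'

SA = [10, 1, 2, 3, 6, 4, 7, 9, 0, 5, 8]
[i] adj suffixes → lcp
  [1] 10/1 → 1 ('a')
  [2] 1/2 → 3 ('aaa')
  [3] 2/3 → 2 ('aa')
  [4] 3/6 → 3 ('aab')
  [5] 6/4 → 1 ('a')
  [6] 4/7 → 2 ('ab')
  [7] 7/9 → 0 ('')
  [8] 9/0 → 2 ('ba')
  [9] 0/5 → 3 ('baa')
  [10] 5/8 → 1 ('b')

n(n+1)/2 = 11·12/2 = 66
Σ LCP = 0 + 1 + 3 + 2 + 3 + 1 + 2 + 0 + 2 + 3 + 1 = 18
distinct = 66 − 18 = 48

48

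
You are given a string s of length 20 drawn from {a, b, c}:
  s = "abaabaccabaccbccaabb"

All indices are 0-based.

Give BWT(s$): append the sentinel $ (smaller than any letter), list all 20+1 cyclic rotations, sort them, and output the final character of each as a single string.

bbc$acabbbaaaaccccbaa

rank  rotation               last
    0  $abaabaccabaccbccaabb  b
    1  aabaccabaccbccaabb$ab  b
    2  aabb$abaabaccabaccbcc  c
    3  abaabaccabaccbccaabb$  $
    4  abaccabaccbccaabb$aba  a
    5  abaccbccaabb$abaabacc  c
    6  abb$abaabaccabaccbcca  a
    7  accabaccbccaabb$abaab  b
    8  accbccaabb$abaabaccab  b
    9  b$abaabaccabaccbccaab  b
   10  baabaccabaccbccaabb$a  a
   11  baccabaccbccaabb$abaa  a
   12  baccbccaabb$abaabacca  a
   13  bb$abaabaccabaccbccaa  a
   14  bccaabb$abaabaccabacc  c
   15  caabb$abaabaccabaccbc  c
   16  cabaccbccaabb$abaabac  c
   17  cbccaabb$abaabaccabac  c
   18  ccaabb$abaabaccabaccb  b
   19  ccabaccbccaabb$abaaba  a
   20  ccbccaabb$abaabaccaba  a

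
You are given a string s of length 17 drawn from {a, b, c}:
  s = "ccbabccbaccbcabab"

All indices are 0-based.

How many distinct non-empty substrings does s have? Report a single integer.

rank→(start, suffix):
  0 → (15, 'ab')
  1 → (13, 'abab')
  2 → (3, 'abccbaccbcabab')
  3 → (8, 'accbcabab')
  4 → (16, 'b')
  5 → (14, 'bab')
  6 → (2, 'babccbaccbcabab')
  7 → (7, 'baccbcabab')
  8 → (11, 'bcabab')
  9 → (4, 'bccbaccbcabab')
  10 → (12, 'cabab')
  11 → (1, 'cbabccbaccbcabab')
  12 → (6, 'cbaccbcabab')
  13 → (10, 'cbcabab')
  14 → (0, 'ccbabccbaccbcabab')
  15 → (5, 'ccbaccbcabab')
  16 → (9, 'ccbcabab')

SA = [15, 13, 3, 8, 16, 14, 2, 7, 11, 4, 12, 1, 6, 10, 0, 5, 9]
rank  pair      lcp
   1  s[15:],s[13:]  2  'ab'
   2  s[13:],s[3:]  2  'ab'
   3  s[3:],s[8:]  1  'a'
   4  s[8:],s[16:]  0  ''
   5  s[16:],s[14:]  1  'b'
   6  s[14:],s[2:]  3  'bab'
   7  s[2:],s[7:]  2  'ba'
   8  s[7:],s[11:]  1  'b'
   9  s[11:],s[4:]  2  'bc'
  10  s[4:],s[12:]  0  ''
  11  s[12:],s[1:]  1  'c'
  12  s[1:],s[6:]  3  'cba'
  13  s[6:],s[10:]  2  'cb'
  14  s[10:],s[0:]  1  'c'
  15  s[0:],s[5:]  4  'ccba'
  16  s[5:],s[9:]  3  'ccb'

n(n+1)/2 = 17·18/2 = 153
Σ LCP = 0 + 2 + 2 + 1 + 0 + 1 + 3 + 2 + 1 + 2 + 0 + 1 + 3 + 2 + 1 + 4 + 3 = 28
distinct = 153 − 28 = 125

125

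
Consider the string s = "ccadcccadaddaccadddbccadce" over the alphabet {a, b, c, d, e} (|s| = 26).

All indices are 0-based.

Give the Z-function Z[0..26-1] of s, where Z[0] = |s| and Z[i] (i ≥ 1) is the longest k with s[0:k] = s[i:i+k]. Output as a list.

Z[0]=26
i=1: i≥r, start 0; Z[1]=1 extend→box=[1,2)
i=2: i≥r, start 0; Z[2]=0
i=3: i≥r, start 0; Z[3]=0
i=4: i≥r, start 0; Z[4]=2 extend→box=[4,6)
i=5: min(r-i=1, Z[1]=1)=1; Z[5]=4 extend→box=[5,9)
i=6: min(r-i=3, Z[1]=1)=1; Z[6]=1
i=7: min(r-i=2, Z[2]=0)=0; Z[7]=0
i=8: min(r-i=1, Z[3]=0)=0; Z[8]=0
i=9: i≥r, start 0; Z[9]=0
i=10: i≥r, start 0; Z[10]=0
i=11: i≥r, start 0; Z[11]=0
i=12: i≥r, start 0; Z[12]=0
i=13: i≥r, start 0; Z[13]=4 extend→box=[13,17)
i=14: min(r-i=3, Z[1]=1)=1; Z[14]=1
i=15: min(r-i=2, Z[2]=0)=0; Z[15]=0
i=16: min(r-i=1, Z[3]=0)=0; Z[16]=0
i=17: i≥r, start 0; Z[17]=0
i=18: i≥r, start 0; Z[18]=0
i=19: i≥r, start 0; Z[19]=0
i=20: i≥r, start 0; Z[20]=5 extend→box=[20,25)
i=21: min(r-i=4, Z[1]=1)=1; Z[21]=1
i=22: min(r-i=3, Z[2]=0)=0; Z[22]=0
i=23: min(r-i=2, Z[3]=0)=0; Z[23]=0
i=24: min(r-i=1, Z[4]=2)=1; Z[24]=1
i=25: i≥r, start 0; Z[25]=0

[26, 1, 0, 0, 2, 4, 1, 0, 0, 0, 0, 0, 0, 4, 1, 0, 0, 0, 0, 0, 5, 1, 0, 0, 1, 0]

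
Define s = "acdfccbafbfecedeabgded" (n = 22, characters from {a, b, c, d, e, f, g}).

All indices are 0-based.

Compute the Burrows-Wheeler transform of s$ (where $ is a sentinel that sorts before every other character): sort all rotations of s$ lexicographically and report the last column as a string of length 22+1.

rank  rotation                 last
    0  $acdfccbafbfecedeabgded  d
    1  abgded$acdfccbafbfecede  e
    2  acdfccbafbfecedeabgded$  $
    3  afbfecedeabgded$acdfccb  b
    4  bafbfecedeabgded$acdfcc  c
    5  bfecedeabgded$acdfccbaf  f
    6  bgded$acdfccbafbfecedea  a
    7  cbafbfecedeabgded$acdfc  c
    8  ccbafbfecedeabgded$acdf  f
    9  cdfccbafbfecedeabgded$a  a
   10  cedeabgded$acdfccbafbfe  e
   11  d$acdfccbafbfecedeabgde  e
   12  deabgded$acdfccbafbfece  e
   13  ded$acdfccbafbfecedeabg  g
   14  dfccbafbfecedeabgded$ac  c
   15  eabgded$acdfccbafbfeced  d
   16  ecedeabgded$acdfccbafbf  f
   17  ed$acdfccbafbfecedeabgd  d
   18  edeabgded$acdfccbafbfec  c
   19  fbfecedeabgded$acdfccba  a
   20  fccbafbfecedeabgded$acd  d
   21  fecedeabgded$acdfccbafb  b
   22  gded$acdfccbafbfecedeab  b

de$bcfacfaeeegcdfdcadbb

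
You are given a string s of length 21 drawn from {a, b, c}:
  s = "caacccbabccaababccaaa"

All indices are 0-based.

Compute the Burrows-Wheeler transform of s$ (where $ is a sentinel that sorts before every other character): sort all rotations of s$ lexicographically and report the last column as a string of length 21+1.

rank  rotation                last
    0  $caacccbabccaababccaaa  a
    1  a$caacccbabccaababccaa  a
    2  aa$caacccbabccaababcca  a
    3  aaa$caacccbabccaababcc  c
    4  aababccaaa$caacccbabcc  c
    5  aacccbabccaababccaaa$c  c
    6  ababccaaa$caacccbabcca  a
    7  abccaaa$caacccbabccaab  b
    8  abccaababccaaa$caacccb  b
    9  acccbabccaababccaaa$ca  a
   10  babccaaa$caacccbabccaa  a
   11  babccaababccaaa$caaccc  c
   12  bccaaa$caacccbabccaaba  a
   13  bccaababccaaa$caacccba  a
   14  caaa$caacccbabccaababc  c
   15  caababccaaa$caacccbabc  c
   16  caacccbabccaababccaaa$  $
   17  cbabccaababccaaa$caacc  c
   18  ccaaa$caacccbabccaabab  b
   19  ccaababccaaa$caacccbab  b
   20  ccbabccaababccaaa$caac  c
   21  cccbabccaababccaaa$caa  a

aaacccabbaacaacc$cbbca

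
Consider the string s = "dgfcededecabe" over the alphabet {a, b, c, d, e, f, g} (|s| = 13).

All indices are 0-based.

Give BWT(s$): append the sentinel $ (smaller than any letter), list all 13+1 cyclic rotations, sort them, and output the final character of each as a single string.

rank  rotation        last
    0  $dgfcededecabe  e
    1  abe$dgfcededec  c
    2  be$dgfcededeca  a
    3  cabe$dgfcedede  e
    4  cededecabe$dgf  f
    5  decabe$dgfcede  e
    6  dedecabe$dgfce  e
    7  dgfcededecabe$  $
    8  e$dgfcededecab  b
    9  ecabe$dgfceded  d
   10  edecabe$dgfced  d
   11  ededecabe$dgfc  c
   12  fcededecabe$dg  g
   13  gfcededecabe$d  d

ecaefee$bddcgd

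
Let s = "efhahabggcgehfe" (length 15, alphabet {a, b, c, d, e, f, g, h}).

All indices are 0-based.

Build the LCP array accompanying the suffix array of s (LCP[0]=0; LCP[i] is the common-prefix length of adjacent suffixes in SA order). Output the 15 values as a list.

[0, 1, 0, 0, 0, 1, 1, 0, 1, 0, 1, 1, 0, 2, 1]

rank | idx | suffix
   0 |   5 | abggcgehfe
   1 |   3 | ahabggcgehfe
   2 |   6 | bggcgehfe
   3 |   9 | cgehfe
   4 |  14 | e
   5 |   0 | efhahabggcgehfe
   6 |  11 | ehfe
   7 |  13 | fe
   8 |   1 | fhahabggcgehfe
   9 |   8 | gcgehfe
  10 |  10 | gehfe
  11 |   7 | ggcgehfe
  12 |   4 | habggcgehfe
  13 |   2 | hahabggcgehfe
  14 |  12 | hfe

SA = [5, 3, 6, 9, 14, 0, 11, 13, 1, 8, 10, 7, 4, 2, 12]
rank  pair      lcp
   1  s[5:],s[3:]  1  'a'
   2  s[3:],s[6:]  0  ''
   3  s[6:],s[9:]  0  ''
   4  s[9:],s[14:]  0  ''
   5  s[14:],s[0:]  1  'e'
   6  s[0:],s[11:]  1  'e'
   7  s[11:],s[13:]  0  ''
   8  s[13:],s[1:]  1  'f'
   9  s[1:],s[8:]  0  ''
  10  s[8:],s[10:]  1  'g'
  11  s[10:],s[7:]  1  'g'
  12  s[7:],s[4:]  0  ''
  13  s[4:],s[2:]  2  'ha'
  14  s[2:],s[12:]  1  'h'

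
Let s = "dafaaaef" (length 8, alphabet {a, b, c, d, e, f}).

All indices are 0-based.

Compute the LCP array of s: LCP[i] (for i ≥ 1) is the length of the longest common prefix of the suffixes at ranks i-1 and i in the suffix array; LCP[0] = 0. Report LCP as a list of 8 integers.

[0, 2, 1, 1, 0, 0, 0, 1]

sorted suffixes:
  #0 SA[0]=3  'aaaef'
  #1 SA[1]=4  'aaef'
  #2 SA[2]=5  'aef'
  #3 SA[3]=1  'afaaaef'
  #4 SA[4]=0  'dafaaaef'
  #5 SA[5]=6  'ef'
  #6 SA[6]=7  'f'
  #7 SA[7]=2  'faaaef'

SA = [3, 4, 5, 1, 0, 6, 7, 2]
rank  pair      lcp
   1  s[3:],s[4:]  2  'aa'
   2  s[4:],s[5:]  1  'a'
   3  s[5:],s[1:]  1  'a'
   4  s[1:],s[0:]  0  ''
   5  s[0:],s[6:]  0  ''
   6  s[6:],s[7:]  0  ''
   7  s[7:],s[2:]  1  'f'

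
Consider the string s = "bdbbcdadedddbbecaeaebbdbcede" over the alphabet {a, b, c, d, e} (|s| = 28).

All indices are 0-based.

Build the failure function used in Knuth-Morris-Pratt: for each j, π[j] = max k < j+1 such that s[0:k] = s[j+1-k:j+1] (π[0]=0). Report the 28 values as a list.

π[0] = 0
j=1 s[j]='d': π[1]=0 (border '')
j=2 s[j]='b': π[2]=1 (border 'b')
j=3 s[j]='b': k: 1→0; π[3]=1 (border 'b')
j=4 s[j]='c': k: 1→0; π[4]=0 (border '')
j=5 s[j]='d': π[5]=0 (border '')
j=6 s[j]='a': π[6]=0 (border '')
j=7 s[j]='d': π[7]=0 (border '')
j=8 s[j]='e': π[8]=0 (border '')
j=9 s[j]='d': π[9]=0 (border '')
j=10 s[j]='d': π[10]=0 (border '')
j=11 s[j]='d': π[11]=0 (border '')
j=12 s[j]='b': π[12]=1 (border 'b')
j=13 s[j]='b': k: 1→0; π[13]=1 (border 'b')
j=14 s[j]='e': k: 1→0; π[14]=0 (border '')
j=15 s[j]='c': π[15]=0 (border '')
j=16 s[j]='a': π[16]=0 (border '')
j=17 s[j]='e': π[17]=0 (border '')
j=18 s[j]='a': π[18]=0 (border '')
j=19 s[j]='e': π[19]=0 (border '')
j=20 s[j]='b': π[20]=1 (border 'b')
j=21 s[j]='b': k: 1→0; π[21]=1 (border 'b')
j=22 s[j]='d': π[22]=2 (border 'bd')
j=23 s[j]='b': π[23]=3 (border 'bdb')
j=24 s[j]='c': k: 3→1→0; π[24]=0 (border '')
j=25 s[j]='e': π[25]=0 (border '')
j=26 s[j]='d': π[26]=0 (border '')
j=27 s[j]='e': π[27]=0 (border '')

[0, 0, 1, 1, 0, 0, 0, 0, 0, 0, 0, 0, 1, 1, 0, 0, 0, 0, 0, 0, 1, 1, 2, 3, 0, 0, 0, 0]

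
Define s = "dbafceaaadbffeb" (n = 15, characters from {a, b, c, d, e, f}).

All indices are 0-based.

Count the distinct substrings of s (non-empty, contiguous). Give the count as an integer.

sorted suffixes:
  #0 SA[0]=6  'aaadbffeb'
  #1 SA[1]=7  'aadbffeb'
  #2 SA[2]=8  'adbffeb'
  #3 SA[3]=2  'afceaaadbffeb'
  #4 SA[4]=14  'b'
  #5 SA[5]=1  'bafceaaadbffeb'
  #6 SA[6]=10  'bffeb'
  #7 SA[7]=4  'ceaaadbffeb'
  #8 SA[8]=0  'dbafceaaadbffeb'
  #9 SA[9]=9  'dbffeb'
  #10 SA[10]=5  'eaaadbffeb'
  #11 SA[11]=13  'eb'
  #12 SA[12]=3  'fceaaadbffeb'
  #13 SA[13]=12  'feb'
  #14 SA[14]=11  'ffeb'

SA = [6, 7, 8, 2, 14, 1, 10, 4, 0, 9, 5, 13, 3, 12, 11]
i: (SA[i-1],SA[i]) lcp shared
  1: (6,7) 2 'aa'
  2: (7,8) 1 'a'
  3: (8,2) 1 'a'
  4: (2,14) 0 ''
  5: (14,1) 1 'b'
  6: (1,10) 1 'b'
  7: (10,4) 0 ''
  8: (4,0) 0 ''
  9: (0,9) 2 'db'
  10: (9,5) 0 ''
  11: (5,13) 1 'e'
  12: (13,3) 0 ''
  13: (3,12) 1 'f'
  14: (12,11) 1 'f'

n(n+1)/2 = 15·16/2 = 120
Σ LCP = 0 + 2 + 1 + 1 + 0 + 1 + 1 + 0 + 0 + 2 + 0 + 1 + 0 + 1 + 1 = 11
distinct = 120 − 11 = 109

109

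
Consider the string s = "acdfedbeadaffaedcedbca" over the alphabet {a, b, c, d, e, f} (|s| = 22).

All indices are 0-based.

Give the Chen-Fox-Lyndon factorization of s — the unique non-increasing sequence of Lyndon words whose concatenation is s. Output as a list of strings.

emit factor 1: 'acdfedbeadaffaedcedbc' (i=0, period=21)
emit factor 2: 'a' (i=21, period=1)

["acdfedbeadaffaedcedbc", "a"]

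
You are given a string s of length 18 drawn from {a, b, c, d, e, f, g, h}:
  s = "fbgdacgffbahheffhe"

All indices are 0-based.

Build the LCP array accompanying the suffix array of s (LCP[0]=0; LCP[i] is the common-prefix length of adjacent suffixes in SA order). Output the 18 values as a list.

rank | idx | suffix
   0 |   4 | acgffbahheffhe
   1 |  10 | ahheffhe
   2 |   9 | bahheffhe
   3 |   1 | bgdacgffbahheffhe
   4 |   5 | cgffbahheffhe
   5 |   3 | dacgffbahheffhe
   6 |  17 | e
   7 |  13 | effhe
   8 |   8 | fbahheffhe
   9 |   0 | fbgdacgffbahheffhe
  10 |   7 | ffbahheffhe
  11 |  14 | ffhe
  12 |  15 | fhe
  13 |   2 | gdacgffbahheffhe
  14 |   6 | gffbahheffhe
  15 |  16 | he
  16 |  12 | heffhe
  17 |  11 | hheffhe

SA = [4, 10, 9, 1, 5, 3, 17, 13, 8, 0, 7, 14, 15, 2, 6, 16, 12, 11]
[i] adj suffixes → lcp
  [1] 4/10 → 1 ('a')
  [2] 10/9 → 0 ('')
  [3] 9/1 → 1 ('b')
  [4] 1/5 → 0 ('')
  [5] 5/3 → 0 ('')
  [6] 3/17 → 0 ('')
  [7] 17/13 → 1 ('e')
  [8] 13/8 → 0 ('')
  [9] 8/0 → 2 ('fb')
  [10] 0/7 → 1 ('f')
  [11] 7/14 → 2 ('ff')
  [12] 14/15 → 1 ('f')
  [13] 15/2 → 0 ('')
  [14] 2/6 → 1 ('g')
  [15] 6/16 → 0 ('')
  [16] 16/12 → 2 ('he')
  [17] 12/11 → 1 ('h')

[0, 1, 0, 1, 0, 0, 0, 1, 0, 2, 1, 2, 1, 0, 1, 0, 2, 1]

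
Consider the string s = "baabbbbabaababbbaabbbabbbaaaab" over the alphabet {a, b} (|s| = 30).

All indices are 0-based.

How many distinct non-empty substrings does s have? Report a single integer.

369

rank→(start, suffix):
  0 → (25, 'aaaab')
  1 → (26, 'aaab')
  2 → (27, 'aab')
  3 → (9, 'aababbbaabbbabbbaaaab')
  4 → (16, 'aabbbabbbaaaab')
  5 → (1, 'aabbbbabaababbbaabbbabbbaaaab')
  6 → (28, 'ab')
  7 → (7, 'abaababbbaabbbabbbaaaab')
  8 → (10, 'ababbbaabbbabbbaaaab')
  9 → (21, 'abbbaaaab')
  10 → (12, 'abbbaabbbabbbaaaab')
  11 → (17, 'abbbabbbaaaab')
  12 → (2, 'abbbbabaababbbaabbbabbbaaaab')
  13 → (29, 'b')
  14 → (24, 'baaaab')
  15 → (8, 'baababbbaabbbabbbaaaab')
  16 → (15, 'baabbbabbbaaaab')
  17 → (0, 'baabbbbabaababbbaabbbabbbaaaab')
  18 → (6, 'babaababbbaabbbabbbaaaab')
  19 → (20, 'babbbaaaab')
  20 → (11, 'babbbaabbbabbbaaaab')
  21 → (23, 'bbaaaab')
  22 → (14, 'bbaabbbabbbaaaab')
  23 → (5, 'bbabaababbbaabbbabbbaaaab')
  24 → (19, 'bbabbbaaaab')
  25 → (22, 'bbbaaaab')
  26 → (13, 'bbbaabbbabbbaaaab')
  27 → (4, 'bbbabaababbbaabbbabbbaaaab')
  28 → (18, 'bbbabbbaaaab')
  29 → (3, 'bbbbabaababbbaabbbabbbaaaab')

SA = [25, 26, 27, 9, 16, 1, 28, 7, 10, 21, 12, 17, 2, 29, 24, 8, 15, 0, 6, 20, 11, 23, 14, 5, 19, 22, 13, 4, 18, 3]
i: (SA[i-1],SA[i]) lcp shared
  1: (25,26) 3 'aaa'
  2: (26,27) 2 'aa'
  3: (27,9) 3 'aab'
  4: (9,16) 3 'aab'
  5: (16,1) 5 'aabbb'
  6: (1,28) 1 'a'
  7: (28,7) 2 'ab'
  8: (7,10) 3 'aba'
  9: (10,21) 2 'ab'
  10: (21,12) 6 'abbbaa'
  11: (12,17) 5 'abbba'
  12: (17,2) 4 'abbb'
  13: (2,29) 0 ''
  14: (29,24) 1 'b'
  15: (24,8) 3 'baa'
  16: (8,15) 4 'baab'
  17: (15,0) 6 'baabbb'
  18: (0,6) 2 'ba'
  19: (6,20) 3 'bab'
  20: (20,11) 7 'babbbaa'
  21: (11,23) 1 'b'
  22: (23,14) 4 'bbaa'
  23: (14,5) 3 'bba'
  24: (5,19) 4 'bbab'
  25: (19,22) 2 'bb'
  26: (22,13) 5 'bbbaa'
  27: (13,4) 4 'bbba'
  28: (4,18) 5 'bbbab'
  29: (18,3) 3 'bbb'

n(n+1)/2 = 30·31/2 = 465
Σ LCP = 0 + 3 + 2 + 3 + 3 + 5 + 1 + 2 + 3 + 2 + 6 + 5 + 4 + 0 + 1 + 3 + 4 + 6 + 2 + 3 + 7 + 1 + 4 + 3 + 4 + 2 + 5 + 4 + 5 + 3 = 96
distinct = 465 − 96 = 369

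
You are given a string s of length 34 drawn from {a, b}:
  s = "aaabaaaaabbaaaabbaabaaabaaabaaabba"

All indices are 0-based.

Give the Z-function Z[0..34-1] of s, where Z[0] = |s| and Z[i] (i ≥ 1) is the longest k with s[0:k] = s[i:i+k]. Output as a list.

[34, 2, 1, 0, 3, 3, 4, 2, 1, 0, 0, 3, 4, 2, 1, 0, 0, 2, 1, 0, 7, 2, 1, 0, 7, 2, 1, 0, 4, 2, 1, 0, 0, 1]

Z[0]=34
i=1: i≥r, start 0; Z[1]=2 grow→box=[1,3)
i=2: min(r-i=1, Z[1]=2)=1; Z[2]=1
i=3: i≥r, start 0; Z[3]=0
i=4: i≥r, start 0; Z[4]=3 grow→box=[4,7)
i=5: min(r-i=2, Z[1]=2)=2; Z[5]=3 grow→box=[5,8)
i=6: min(r-i=2, Z[1]=2)=2; Z[6]=4 grow→box=[6,10)
i=7: min(r-i=3, Z[1]=2)=2; Z[7]=2
i=8: min(r-i=2, Z[2]=1)=1; Z[8]=1
i=9: min(r-i=1, Z[3]=0)=0; Z[9]=0
i=10: i≥r, start 0; Z[10]=0
i=11: i≥r, start 0; Z[11]=3 grow→box=[11,14)
i=12: min(r-i=2, Z[1]=2)=2; Z[12]=4 grow→box=[12,16)
i=13: min(r-i=3, Z[1]=2)=2; Z[13]=2
i=14: min(r-i=2, Z[2]=1)=1; Z[14]=1
i=15: min(r-i=1, Z[3]=0)=0; Z[15]=0
i=16: i≥r, start 0; Z[16]=0
i=17: i≥r, start 0; Z[17]=2 grow→box=[17,19)
i=18: min(r-i=1, Z[1]=2)=1; Z[18]=1
i=19: i≥r, start 0; Z[19]=0
i=20: i≥r, start 0; Z[20]=7 grow→box=[20,27)
i=21: min(r-i=6, Z[1]=2)=2; Z[21]=2
i=22: min(r-i=5, Z[2]=1)=1; Z[22]=1
i=23: min(r-i=4, Z[3]=0)=0; Z[23]=0
i=24: min(r-i=3, Z[4]=3)=3; Z[24]=7 grow→box=[24,31)
i=25: min(r-i=6, Z[1]=2)=2; Z[25]=2
i=26: min(r-i=5, Z[2]=1)=1; Z[26]=1
i=27: min(r-i=4, Z[3]=0)=0; Z[27]=0
i=28: min(r-i=3, Z[4]=3)=3; Z[28]=4 grow→box=[28,32)
i=29: min(r-i=3, Z[1]=2)=2; Z[29]=2
i=30: min(r-i=2, Z[2]=1)=1; Z[30]=1
i=31: min(r-i=1, Z[3]=0)=0; Z[31]=0
i=32: i≥r, start 0; Z[32]=0
i=33: i≥r, start 0; Z[33]=1 grow→box=[33,34)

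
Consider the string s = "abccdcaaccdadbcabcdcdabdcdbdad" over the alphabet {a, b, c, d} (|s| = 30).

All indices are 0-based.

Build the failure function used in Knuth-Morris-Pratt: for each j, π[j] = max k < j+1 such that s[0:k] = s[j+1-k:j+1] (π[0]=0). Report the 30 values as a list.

[0, 0, 0, 0, 0, 0, 1, 1, 0, 0, 0, 1, 0, 0, 0, 1, 2, 3, 0, 0, 0, 1, 2, 0, 0, 0, 0, 0, 1, 0]

π[0] = 0
j=1 s[j]='b': π[1]=0 (border '')
j=2 s[j]='c': π[2]=0 (border '')
j=3 s[j]='c': π[3]=0 (border '')
j=4 s[j]='d': π[4]=0 (border '')
j=5 s[j]='c': π[5]=0 (border '')
j=6 s[j]='a': π[6]=1 (border 'a')
j=7 s[j]='a': k: 1→0; π[7]=1 (border 'a')
j=8 s[j]='c': k: 1→0; π[8]=0 (border '')
j=9 s[j]='c': π[9]=0 (border '')
j=10 s[j]='d': π[10]=0 (border '')
j=11 s[j]='a': π[11]=1 (border 'a')
j=12 s[j]='d': k: 1→0; π[12]=0 (border '')
j=13 s[j]='b': π[13]=0 (border '')
j=14 s[j]='c': π[14]=0 (border '')
j=15 s[j]='a': π[15]=1 (border 'a')
j=16 s[j]='b': π[16]=2 (border 'ab')
j=17 s[j]='c': π[17]=3 (border 'abc')
j=18 s[j]='d': k: 3→0; π[18]=0 (border '')
j=19 s[j]='c': π[19]=0 (border '')
j=20 s[j]='d': π[20]=0 (border '')
j=21 s[j]='a': π[21]=1 (border 'a')
j=22 s[j]='b': π[22]=2 (border 'ab')
j=23 s[j]='d': k: 2→0; π[23]=0 (border '')
j=24 s[j]='c': π[24]=0 (border '')
j=25 s[j]='d': π[25]=0 (border '')
j=26 s[j]='b': π[26]=0 (border '')
j=27 s[j]='d': π[27]=0 (border '')
j=28 s[j]='a': π[28]=1 (border 'a')
j=29 s[j]='d': k: 1→0; π[29]=0 (border '')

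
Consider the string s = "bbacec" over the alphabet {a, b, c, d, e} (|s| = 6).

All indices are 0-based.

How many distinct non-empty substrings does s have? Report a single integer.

19

sorted suffixes:
  #0 SA[0]=2  'acec'
  #1 SA[1]=1  'bacec'
  #2 SA[2]=0  'bbacec'
  #3 SA[3]=5  'c'
  #4 SA[4]=3  'cec'
  #5 SA[5]=4  'ec'

SA = [2, 1, 0, 5, 3, 4]
[i] adj suffixes → lcp
  [1] 2/1 → 0 ('')
  [2] 1/0 → 1 ('b')
  [3] 0/5 → 0 ('')
  [4] 5/3 → 1 ('c')
  [5] 3/4 → 0 ('')

n(n+1)/2 = 6·7/2 = 21
Σ LCP = 0 + 0 + 1 + 0 + 1 + 0 = 2
distinct = 21 − 2 = 19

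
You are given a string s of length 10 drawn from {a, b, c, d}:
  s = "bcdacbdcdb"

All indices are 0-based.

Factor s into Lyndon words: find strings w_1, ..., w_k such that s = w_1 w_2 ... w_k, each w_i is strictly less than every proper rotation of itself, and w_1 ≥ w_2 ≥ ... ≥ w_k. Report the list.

emit factor 1: 'bcd' (i=0, period=3)
emit factor 2: 'acbdcdb' (i=3, period=7)

["bcd", "acbdcdb"]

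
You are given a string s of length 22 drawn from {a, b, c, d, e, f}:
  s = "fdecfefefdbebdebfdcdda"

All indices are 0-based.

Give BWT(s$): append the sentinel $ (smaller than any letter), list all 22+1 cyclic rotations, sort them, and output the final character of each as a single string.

adedededffcbfbddffeb$ec

rank  rotation                 last
    0  $fdecfefefdbebdebfdcdda  a
    1  a$fdecfefefdbebdebfdcdd  d
    2  bdebfdcdda$fdecfefefdbe  e
    3  bebdebfdcdda$fdecfefefd  d
    4  bfdcdda$fdecfefefdbebde  e
    5  cdda$fdecfefefdbebdebfd  d
    6  cfefefdbebdebfdcdda$fde  e
    7  da$fdecfefefdbebdebfdcd  d
    8  dbebdebfdcdda$fdecfefef  f
    9  dcdda$fdecfefefdbebdebf  f
   10  dda$fdecfefefdbebdebfdc  c
   11  debfdcdda$fdecfefefdbeb  b
   12  decfefefdbebdebfdcdda$f  f
   13  ebdebfdcdda$fdecfefefdb  b
   14  ebfdcdda$fdecfefefdbebd  d
   15  ecfefefdbebdebfdcdda$fd  d
   16  efdbebdebfdcdda$fdecfef  f
   17  efefdbebdebfdcdda$fdecf  f
   18  fdbebdebfdcdda$fdecfefe  e
   19  fdcdda$fdecfefefdbebdeb  b
   20  fdecfefefdbebdebfdcdda$  $
   21  fefdbebdebfdcdda$fdecfe  e
   22  fefefdbebdebfdcdda$fdec  c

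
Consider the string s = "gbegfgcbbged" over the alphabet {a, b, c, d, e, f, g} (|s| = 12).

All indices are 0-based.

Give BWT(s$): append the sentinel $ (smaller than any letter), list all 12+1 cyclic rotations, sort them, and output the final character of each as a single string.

dcgbgegbg$fbe

rank  rotation       last
    0  $gbegfgcbbged  d
    1  bbged$gbegfgc  c
    2  begfgcbbged$g  g
    3  bged$gbegfgcb  b
    4  cbbged$gbegfg  g
    5  d$gbegfgcbbge  e
    6  ed$gbegfgcbbg  g
    7  egfgcbbged$gb  b
    8  fgcbbged$gbeg  g
    9  gbegfgcbbged$  $
   10  gcbbged$gbegf  f
   11  ged$gbegfgcbb  b
   12  gfgcbbged$gbe  e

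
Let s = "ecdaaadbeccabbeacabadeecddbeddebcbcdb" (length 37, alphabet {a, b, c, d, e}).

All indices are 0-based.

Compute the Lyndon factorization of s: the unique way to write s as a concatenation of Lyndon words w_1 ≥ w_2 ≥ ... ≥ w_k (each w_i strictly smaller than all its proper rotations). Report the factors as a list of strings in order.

emit factor 1: 'e' (i=0, period=1)
emit factor 2: 'cd' (i=1, period=2)
emit factor 3: 'aaadbeccabbeacabadeecddbeddebcbcdb' (i=3, period=34)

["e", "cd", "aaadbeccabbeacabadeecddbeddebcbcdb"]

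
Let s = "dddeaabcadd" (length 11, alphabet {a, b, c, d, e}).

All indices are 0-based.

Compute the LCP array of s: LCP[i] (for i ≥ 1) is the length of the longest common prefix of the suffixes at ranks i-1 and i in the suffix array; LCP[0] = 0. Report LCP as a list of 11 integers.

sorted suffixes:
  #0 SA[0]=4  'aabcadd'
  #1 SA[1]=5  'abcadd'
  #2 SA[2]=8  'add'
  #3 SA[3]=6  'bcadd'
  #4 SA[4]=7  'cadd'
  #5 SA[5]=10  'd'
  #6 SA[6]=9  'dd'
  #7 SA[7]=0  'dddeaabcadd'
  #8 SA[8]=1  'ddeaabcadd'
  #9 SA[9]=2  'deaabcadd'
  #10 SA[10]=3  'eaabcadd'

SA = [4, 5, 8, 6, 7, 10, 9, 0, 1, 2, 3]
rank  pair      lcp
   1  s[4:],s[5:]  1  'a'
   2  s[5:],s[8:]  1  'a'
   3  s[8:],s[6:]  0  ''
   4  s[6:],s[7:]  0  ''
   5  s[7:],s[10:]  0  ''
   6  s[10:],s[9:]  1  'd'
   7  s[9:],s[0:]  2  'dd'
   8  s[0:],s[1:]  2  'dd'
   9  s[1:],s[2:]  1  'd'
  10  s[2:],s[3:]  0  ''

[0, 1, 1, 0, 0, 0, 1, 2, 2, 1, 0]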